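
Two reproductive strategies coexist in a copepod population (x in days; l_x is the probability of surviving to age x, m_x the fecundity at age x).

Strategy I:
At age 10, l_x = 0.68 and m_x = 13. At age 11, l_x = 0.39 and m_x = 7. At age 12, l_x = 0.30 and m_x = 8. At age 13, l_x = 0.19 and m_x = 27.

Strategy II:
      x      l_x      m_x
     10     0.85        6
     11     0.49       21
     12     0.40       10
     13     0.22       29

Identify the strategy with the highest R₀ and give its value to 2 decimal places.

25.77

Strategy I: R₀ = 0.68×13 + 0.39×7 + 0.30×8 + 0.19×27 = 19.1000
Strategy II: R₀ = 0.85×6 + 0.49×21 + 0.40×10 + 0.22×29 = 25.7700
Highest R₀: strategy II with 25.7700.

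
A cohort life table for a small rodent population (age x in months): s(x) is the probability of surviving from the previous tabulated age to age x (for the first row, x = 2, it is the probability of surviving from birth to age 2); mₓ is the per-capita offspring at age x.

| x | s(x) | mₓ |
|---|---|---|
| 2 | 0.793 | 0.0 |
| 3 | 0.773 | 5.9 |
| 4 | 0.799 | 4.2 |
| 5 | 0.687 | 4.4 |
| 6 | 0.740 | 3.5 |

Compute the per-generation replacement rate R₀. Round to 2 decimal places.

8.03

Survivorship from birth: l_x = s_2·s_3·…·s_x.
  l_2 = 0.79300
  l_3 = 0.61299
  l_4 = 0.48978
  l_5 = 0.33648
  l_6 = 0.24899
R₀ = Σ l_x mₓ:
  age 2: 0.79300 × 0.0 = 0.0000
  age 3: 0.61299 × 5.9 = 3.6166
  age 4: 0.48978 × 4.2 = 2.0571
  age 5: 0.33648 × 4.4 = 1.4805
  age 6: 0.24899 × 3.5 = 0.8715
R₀ = 0.0000 + 3.6166 + 2.0571 + 1.4805 + 0.8715 = 8.0257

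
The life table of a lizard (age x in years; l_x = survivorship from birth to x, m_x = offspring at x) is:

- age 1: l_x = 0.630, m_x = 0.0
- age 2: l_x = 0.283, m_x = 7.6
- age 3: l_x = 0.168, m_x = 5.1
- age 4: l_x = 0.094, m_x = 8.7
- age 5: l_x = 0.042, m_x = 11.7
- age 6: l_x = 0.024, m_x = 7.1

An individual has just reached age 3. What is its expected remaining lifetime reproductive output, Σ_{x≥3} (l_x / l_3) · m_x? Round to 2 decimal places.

l_3 = 0.168. Conditional survival from age 3 to x is l_x / l_3.
  x=3: (0.168/0.168) × 5.1 = 5.1000
  x=4: (0.094/0.168) × 8.7 = 4.8679
  x=5: (0.042/0.168) × 11.7 = 2.9250
  x=6: (0.024/0.168) × 7.1 = 1.0143
Sum = 5.1000 + 4.8679 + 2.9250 + 1.0143 = 13.9071

13.91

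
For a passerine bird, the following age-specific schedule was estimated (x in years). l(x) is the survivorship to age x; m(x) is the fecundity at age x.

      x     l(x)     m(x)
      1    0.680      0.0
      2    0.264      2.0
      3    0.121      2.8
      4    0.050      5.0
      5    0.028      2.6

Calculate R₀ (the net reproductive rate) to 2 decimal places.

1.19

R₀ = Σ l(x) m(x):
  age 1: 0.680 × 0.0 = 0.0000
  age 2: 0.264 × 2.0 = 0.5280
  age 3: 0.121 × 2.8 = 0.3388
  age 4: 0.050 × 5.0 = 0.2500
  age 5: 0.028 × 2.6 = 0.0728
R₀ = 0.0000 + 0.5280 + 0.3388 + 0.2500 + 0.0728 = 1.1896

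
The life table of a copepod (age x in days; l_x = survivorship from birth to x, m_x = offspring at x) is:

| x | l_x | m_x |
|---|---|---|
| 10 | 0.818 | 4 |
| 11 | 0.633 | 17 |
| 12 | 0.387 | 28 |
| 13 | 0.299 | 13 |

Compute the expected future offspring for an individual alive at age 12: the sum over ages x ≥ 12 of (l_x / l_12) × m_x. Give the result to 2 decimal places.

38.04

l_12 = 0.387. Conditional survival from age 12 to x is l_x / l_12.
  x=12: (0.387/0.387) × 28 = 28.0000
  x=13: (0.299/0.387) × 13 = 10.0439
Sum = 28.0000 + 10.0439 = 38.0439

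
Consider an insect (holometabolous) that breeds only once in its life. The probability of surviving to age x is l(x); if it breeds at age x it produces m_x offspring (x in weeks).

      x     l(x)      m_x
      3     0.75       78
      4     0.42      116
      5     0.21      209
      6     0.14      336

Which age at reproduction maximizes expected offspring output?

Expected offspring if breeding at age x = l(x) × m_x:
  age 3: 0.75 × 78 = 58.500
  age 4: 0.42 × 116 = 48.720
  age 5: 0.21 × 209 = 43.890
  age 6: 0.14 × 336 = 47.040
Maximum at age 3 (58.500).

3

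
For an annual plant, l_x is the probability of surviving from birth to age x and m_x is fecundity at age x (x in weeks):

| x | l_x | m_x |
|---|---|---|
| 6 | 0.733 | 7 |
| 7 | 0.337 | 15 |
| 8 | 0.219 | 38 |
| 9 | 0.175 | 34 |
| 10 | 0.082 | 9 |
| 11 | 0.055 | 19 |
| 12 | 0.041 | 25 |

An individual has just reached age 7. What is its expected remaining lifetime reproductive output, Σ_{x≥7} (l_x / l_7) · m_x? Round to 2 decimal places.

65.68

l_7 = 0.337. Conditional survival from age 7 to x is l_x / l_7.
  x=7: (0.337/0.337) × 15 = 15.0000
  x=8: (0.219/0.337) × 38 = 24.6944
  x=9: (0.175/0.337) × 34 = 17.6558
  x=10: (0.082/0.337) × 9 = 2.1899
  x=11: (0.055/0.337) × 19 = 3.1009
  x=12: (0.041/0.337) × 25 = 3.0415
Sum = 15.0000 + 24.6944 + 17.6558 + 2.1899 + 3.1009 + 3.0415 = 65.6825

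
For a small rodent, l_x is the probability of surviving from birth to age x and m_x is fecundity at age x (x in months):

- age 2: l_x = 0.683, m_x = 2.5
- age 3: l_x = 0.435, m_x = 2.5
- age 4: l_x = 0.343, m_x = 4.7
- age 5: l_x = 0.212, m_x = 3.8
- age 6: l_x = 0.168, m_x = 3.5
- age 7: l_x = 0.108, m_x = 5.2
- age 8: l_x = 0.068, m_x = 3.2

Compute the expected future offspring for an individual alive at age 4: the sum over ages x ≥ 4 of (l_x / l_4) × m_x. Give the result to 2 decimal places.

l_4 = 0.343. Conditional survival from age 4 to x is l_x / l_4.
  x=4: (0.343/0.343) × 4.7 = 4.7000
  x=5: (0.212/0.343) × 3.8 = 2.3487
  x=6: (0.168/0.343) × 3.5 = 1.7143
  x=7: (0.108/0.343) × 5.2 = 1.6373
  x=8: (0.068/0.343) × 3.2 = 0.6344
Sum = 4.7000 + 2.3487 + 1.7143 + 1.6373 + 0.6344 = 11.0347

11.03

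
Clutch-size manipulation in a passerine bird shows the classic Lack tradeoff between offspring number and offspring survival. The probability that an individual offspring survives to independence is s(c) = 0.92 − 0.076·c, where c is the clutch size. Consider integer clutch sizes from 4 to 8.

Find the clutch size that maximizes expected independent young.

Expected independent young = c × s(c):
  c=4: 4 × 0.616 = 2.464
  c=5: 5 × 0.540 = 2.700
  c=6: 6 × 0.464 = 2.784
  c=7: 7 × 0.388 = 2.716
  c=8: 8 × 0.312 = 2.496
Maximum at c = 6 (2.784 independent young).

6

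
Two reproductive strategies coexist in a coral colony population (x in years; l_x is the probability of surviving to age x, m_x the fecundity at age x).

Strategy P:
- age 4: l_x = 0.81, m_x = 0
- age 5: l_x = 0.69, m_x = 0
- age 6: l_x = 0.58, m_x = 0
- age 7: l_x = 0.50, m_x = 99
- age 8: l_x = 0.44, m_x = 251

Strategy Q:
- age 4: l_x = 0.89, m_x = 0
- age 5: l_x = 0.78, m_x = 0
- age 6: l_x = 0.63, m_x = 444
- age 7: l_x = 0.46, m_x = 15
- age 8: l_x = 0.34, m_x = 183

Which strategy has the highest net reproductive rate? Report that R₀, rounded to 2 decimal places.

Strategy P: R₀ = 0.81×0 + 0.69×0 + 0.58×0 + 0.50×99 + 0.44×251 = 159.9400
Strategy Q: R₀ = 0.89×0 + 0.78×0 + 0.63×444 + 0.46×15 + 0.34×183 = 348.8400
Highest R₀: strategy Q with 348.8400.

348.84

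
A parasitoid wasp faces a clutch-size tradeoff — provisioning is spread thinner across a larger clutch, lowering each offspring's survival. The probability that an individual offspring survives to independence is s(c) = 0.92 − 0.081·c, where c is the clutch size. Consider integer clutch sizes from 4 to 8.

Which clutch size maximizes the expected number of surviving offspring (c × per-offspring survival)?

6

Expected surviving offspring = c × s(c):
  c=4: 4 × 0.596 = 2.384
  c=5: 5 × 0.515 = 2.575
  c=6: 6 × 0.434 = 2.604
  c=7: 7 × 0.353 = 2.471
  c=8: 8 × 0.272 = 2.176
Maximum at c = 6 (2.604 surviving offspring).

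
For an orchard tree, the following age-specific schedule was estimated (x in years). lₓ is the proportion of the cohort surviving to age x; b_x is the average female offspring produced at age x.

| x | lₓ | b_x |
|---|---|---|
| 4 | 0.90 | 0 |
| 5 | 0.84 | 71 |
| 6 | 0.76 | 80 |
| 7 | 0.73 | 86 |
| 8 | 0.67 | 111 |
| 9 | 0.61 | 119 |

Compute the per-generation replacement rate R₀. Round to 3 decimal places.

330.180

R₀ = Σ lₓ b_x:
  age 4: 0.90 × 0 = 0.0000
  age 5: 0.84 × 71 = 59.6400
  age 6: 0.76 × 80 = 60.8000
  age 7: 0.73 × 86 = 62.7800
  age 8: 0.67 × 111 = 74.3700
  age 9: 0.61 × 119 = 72.5900
R₀ = 0.0000 + 59.6400 + 60.8000 + 62.7800 + 74.3700 + 72.5900 = 330.1800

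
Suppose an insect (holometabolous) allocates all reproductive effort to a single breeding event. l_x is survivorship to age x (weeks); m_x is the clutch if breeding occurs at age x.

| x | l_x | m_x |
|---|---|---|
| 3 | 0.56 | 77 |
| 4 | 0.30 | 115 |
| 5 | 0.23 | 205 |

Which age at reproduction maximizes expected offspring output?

5

Expected offspring if breeding at age x = l_x × m_x:
  age 3: 0.56 × 77 = 43.120
  age 4: 0.30 × 115 = 34.500
  age 5: 0.23 × 205 = 47.150
Maximum at age 5 (47.150).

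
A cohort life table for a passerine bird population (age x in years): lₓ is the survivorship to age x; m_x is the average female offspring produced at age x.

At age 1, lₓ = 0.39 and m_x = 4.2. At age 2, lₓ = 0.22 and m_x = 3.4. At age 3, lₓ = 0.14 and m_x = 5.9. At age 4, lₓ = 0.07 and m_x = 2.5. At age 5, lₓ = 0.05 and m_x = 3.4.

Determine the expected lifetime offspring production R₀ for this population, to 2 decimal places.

3.56

R₀ = Σ lₓ m_x:
  age 1: 0.39 × 4.2 = 1.6380
  age 2: 0.22 × 3.4 = 0.7480
  age 3: 0.14 × 5.9 = 0.8260
  age 4: 0.07 × 2.5 = 0.1750
  age 5: 0.05 × 3.4 = 0.1700
R₀ = 1.6380 + 0.7480 + 0.8260 + 0.1750 + 0.1700 = 3.5570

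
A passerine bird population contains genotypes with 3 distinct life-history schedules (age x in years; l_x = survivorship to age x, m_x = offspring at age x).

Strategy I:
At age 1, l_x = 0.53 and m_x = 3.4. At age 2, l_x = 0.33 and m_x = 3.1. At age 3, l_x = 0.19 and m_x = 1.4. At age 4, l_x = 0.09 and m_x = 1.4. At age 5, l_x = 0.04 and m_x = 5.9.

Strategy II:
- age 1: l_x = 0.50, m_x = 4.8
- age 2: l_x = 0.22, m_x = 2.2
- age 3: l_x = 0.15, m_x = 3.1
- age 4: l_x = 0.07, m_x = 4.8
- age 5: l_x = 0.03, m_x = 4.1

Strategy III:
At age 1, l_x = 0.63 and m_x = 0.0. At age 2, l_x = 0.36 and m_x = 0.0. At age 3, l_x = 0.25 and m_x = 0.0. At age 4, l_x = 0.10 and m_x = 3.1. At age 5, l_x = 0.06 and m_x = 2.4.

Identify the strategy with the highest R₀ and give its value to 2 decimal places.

Strategy I: R₀ = 0.53×3.4 + 0.33×3.1 + 0.19×1.4 + 0.09×1.4 + 0.04×5.9 = 3.4530
Strategy II: R₀ = 0.50×4.8 + 0.22×2.2 + 0.15×3.1 + 0.07×4.8 + 0.03×4.1 = 3.8080
Strategy III: R₀ = 0.63×0.0 + 0.36×0.0 + 0.25×0.0 + 0.10×3.1 + 0.06×2.4 = 0.4540
Highest R₀: strategy II with 3.8080.

3.81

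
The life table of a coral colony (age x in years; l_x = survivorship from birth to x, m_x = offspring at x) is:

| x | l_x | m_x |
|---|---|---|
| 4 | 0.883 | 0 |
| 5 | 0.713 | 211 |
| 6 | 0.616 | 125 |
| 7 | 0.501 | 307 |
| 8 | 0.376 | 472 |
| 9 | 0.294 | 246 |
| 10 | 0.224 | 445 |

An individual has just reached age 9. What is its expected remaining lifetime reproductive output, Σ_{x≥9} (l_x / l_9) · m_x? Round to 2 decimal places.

585.05

l_9 = 0.294. Conditional survival from age 9 to x is l_x / l_9.
  x=9: (0.294/0.294) × 246 = 246.0000
  x=10: (0.224/0.294) × 445 = 339.0476
Sum = 246.0000 + 339.0476 = 585.0476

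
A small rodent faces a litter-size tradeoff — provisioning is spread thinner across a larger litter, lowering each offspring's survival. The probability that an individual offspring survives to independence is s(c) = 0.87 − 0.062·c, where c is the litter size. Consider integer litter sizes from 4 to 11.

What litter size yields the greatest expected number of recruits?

Expected recruits = c × s(c):
  c=4: 4 × 0.622 = 2.488
  c=5: 5 × 0.560 = 2.800
  c=6: 6 × 0.498 = 2.988
  c=7: 7 × 0.436 = 3.052
  c=8: 8 × 0.374 = 2.992
  c=9: 9 × 0.312 = 2.808
  c=10: 10 × 0.250 = 2.500
  c=11: 11 × 0.188 = 2.068
Maximum at c = 7 (3.052 recruits).

7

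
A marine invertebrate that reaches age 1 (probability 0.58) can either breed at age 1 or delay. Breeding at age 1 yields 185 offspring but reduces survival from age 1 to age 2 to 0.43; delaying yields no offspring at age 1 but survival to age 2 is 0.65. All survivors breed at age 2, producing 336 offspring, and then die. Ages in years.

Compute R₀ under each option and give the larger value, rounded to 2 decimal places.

breed at age 1: R₀ = 0.58 × (185 + 0.43 × 336) = 0.58 × 329.4800 = 191.0984
delay to age 2: R₀ = 0.58 × (0.65 × 336) = 0.58 × 218.4000 = 126.6720
Higher: breed at age 1 (191.0984).

191.10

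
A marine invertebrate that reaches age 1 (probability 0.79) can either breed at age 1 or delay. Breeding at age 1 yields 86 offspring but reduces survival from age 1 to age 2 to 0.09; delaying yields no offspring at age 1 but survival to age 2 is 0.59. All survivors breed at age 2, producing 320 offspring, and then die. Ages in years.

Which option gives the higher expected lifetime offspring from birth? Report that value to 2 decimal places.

breed at age 1: R₀ = 0.79 × (86 + 0.09 × 320) = 0.79 × 114.8000 = 90.6920
delay to age 2: R₀ = 0.79 × (0.59 × 320) = 0.79 × 188.8000 = 149.1520
Higher: delay to age 2 (149.1520).

149.15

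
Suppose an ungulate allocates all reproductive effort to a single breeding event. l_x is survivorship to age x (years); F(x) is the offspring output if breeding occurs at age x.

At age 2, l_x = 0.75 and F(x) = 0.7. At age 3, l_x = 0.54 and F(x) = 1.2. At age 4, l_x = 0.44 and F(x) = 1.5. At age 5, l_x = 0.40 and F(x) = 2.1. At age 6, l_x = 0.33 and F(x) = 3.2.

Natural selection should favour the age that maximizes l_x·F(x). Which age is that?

6

Expected offspring if breeding at age x = l_x × F(x):
  age 2: 0.75 × 0.7 = 0.525
  age 3: 0.54 × 1.2 = 0.648
  age 4: 0.44 × 1.5 = 0.660
  age 5: 0.40 × 2.1 = 0.840
  age 6: 0.33 × 3.2 = 1.056
Maximum at age 6 (1.056).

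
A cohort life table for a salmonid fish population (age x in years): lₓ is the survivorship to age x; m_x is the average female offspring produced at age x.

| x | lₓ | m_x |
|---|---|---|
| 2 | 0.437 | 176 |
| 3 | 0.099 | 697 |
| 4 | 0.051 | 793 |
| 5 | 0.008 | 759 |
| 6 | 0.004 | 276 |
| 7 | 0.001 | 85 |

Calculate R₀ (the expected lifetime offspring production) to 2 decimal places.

R₀ = Σ lₓ m_x:
  age 2: 0.437 × 176 = 76.9120
  age 3: 0.099 × 697 = 69.0030
  age 4: 0.051 × 793 = 40.4430
  age 5: 0.008 × 759 = 6.0720
  age 6: 0.004 × 276 = 1.1040
  age 7: 0.001 × 85 = 0.0850
R₀ = 76.9120 + 69.0030 + 40.4430 + 6.0720 + 1.1040 + 0.0850 = 193.6190

193.62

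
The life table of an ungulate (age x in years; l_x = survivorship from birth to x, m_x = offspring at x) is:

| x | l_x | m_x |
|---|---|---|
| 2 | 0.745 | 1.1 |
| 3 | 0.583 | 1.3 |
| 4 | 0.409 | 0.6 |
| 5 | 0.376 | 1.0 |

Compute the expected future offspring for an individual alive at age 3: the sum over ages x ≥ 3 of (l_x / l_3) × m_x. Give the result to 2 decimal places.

l_3 = 0.583. Conditional survival from age 3 to x is l_x / l_3.
  x=3: (0.583/0.583) × 1.3 = 1.3000
  x=4: (0.409/0.583) × 0.6 = 0.4209
  x=5: (0.376/0.583) × 1.0 = 0.6449
Sum = 1.3000 + 0.4209 + 0.6449 = 2.3659

2.37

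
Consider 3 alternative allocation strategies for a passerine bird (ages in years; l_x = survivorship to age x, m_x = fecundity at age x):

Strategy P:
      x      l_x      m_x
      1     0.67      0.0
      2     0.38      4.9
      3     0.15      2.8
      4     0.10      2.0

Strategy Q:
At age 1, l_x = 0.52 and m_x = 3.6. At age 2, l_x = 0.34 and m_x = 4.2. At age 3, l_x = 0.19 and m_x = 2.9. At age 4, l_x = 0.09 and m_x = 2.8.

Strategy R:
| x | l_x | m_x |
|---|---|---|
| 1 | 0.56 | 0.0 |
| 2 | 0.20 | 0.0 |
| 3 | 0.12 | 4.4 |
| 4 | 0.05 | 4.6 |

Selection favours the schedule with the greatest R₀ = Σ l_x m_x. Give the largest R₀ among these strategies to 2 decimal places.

Strategy P: R₀ = 0.67×0.0 + 0.38×4.9 + 0.15×2.8 + 0.10×2.0 = 2.4820
Strategy Q: R₀ = 0.52×3.6 + 0.34×4.2 + 0.19×2.9 + 0.09×2.8 = 4.1030
Strategy R: R₀ = 0.56×0.0 + 0.20×0.0 + 0.12×4.4 + 0.05×4.6 = 0.7580
Highest R₀: strategy Q with 4.1030.

4.10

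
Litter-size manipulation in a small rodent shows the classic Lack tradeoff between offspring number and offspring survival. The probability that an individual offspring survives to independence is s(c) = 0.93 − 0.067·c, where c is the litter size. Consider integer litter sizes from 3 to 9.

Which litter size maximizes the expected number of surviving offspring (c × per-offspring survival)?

Expected surviving offspring = c × s(c):
  c=3: 3 × 0.729 = 2.187
  c=4: 4 × 0.662 = 2.648
  c=5: 5 × 0.595 = 2.975
  c=6: 6 × 0.528 = 3.168
  c=7: 7 × 0.461 = 3.227
  c=8: 8 × 0.394 = 3.152
  c=9: 9 × 0.327 = 2.943
Maximum at c = 7 (3.227 surviving offspring).

7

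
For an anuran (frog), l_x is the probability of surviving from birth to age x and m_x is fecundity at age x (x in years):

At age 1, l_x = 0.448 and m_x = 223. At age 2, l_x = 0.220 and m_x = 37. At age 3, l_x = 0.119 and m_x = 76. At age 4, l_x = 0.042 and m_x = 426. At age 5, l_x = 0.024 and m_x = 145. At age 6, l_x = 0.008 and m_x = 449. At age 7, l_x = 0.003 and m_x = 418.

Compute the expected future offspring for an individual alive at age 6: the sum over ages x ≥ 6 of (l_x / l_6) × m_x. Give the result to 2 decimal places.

605.75

l_6 = 0.008. Conditional survival from age 6 to x is l_x / l_6.
  x=6: (0.008/0.008) × 449 = 449.0000
  x=7: (0.003/0.008) × 418 = 156.7500
Sum = 449.0000 + 156.7500 = 605.7500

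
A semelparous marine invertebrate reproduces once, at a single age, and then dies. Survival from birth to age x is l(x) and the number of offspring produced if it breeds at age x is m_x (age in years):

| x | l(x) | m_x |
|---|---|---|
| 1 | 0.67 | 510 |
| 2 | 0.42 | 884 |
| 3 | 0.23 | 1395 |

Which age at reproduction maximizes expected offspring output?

Expected offspring if breeding at age x = l(x) × m_x:
  age 1: 0.67 × 510 = 341.700
  age 2: 0.42 × 884 = 371.280
  age 3: 0.23 × 1395 = 320.850
Maximum at age 2 (371.280).

2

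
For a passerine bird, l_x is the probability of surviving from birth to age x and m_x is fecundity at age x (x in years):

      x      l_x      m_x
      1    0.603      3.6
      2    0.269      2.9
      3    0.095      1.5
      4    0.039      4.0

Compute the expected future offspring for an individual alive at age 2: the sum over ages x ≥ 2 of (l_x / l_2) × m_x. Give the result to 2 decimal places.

4.01

l_2 = 0.269. Conditional survival from age 2 to x is l_x / l_2.
  x=2: (0.269/0.269) × 2.9 = 2.9000
  x=3: (0.095/0.269) × 1.5 = 0.5297
  x=4: (0.039/0.269) × 4.0 = 0.5799
Sum = 2.9000 + 0.5297 + 0.5799 = 4.0097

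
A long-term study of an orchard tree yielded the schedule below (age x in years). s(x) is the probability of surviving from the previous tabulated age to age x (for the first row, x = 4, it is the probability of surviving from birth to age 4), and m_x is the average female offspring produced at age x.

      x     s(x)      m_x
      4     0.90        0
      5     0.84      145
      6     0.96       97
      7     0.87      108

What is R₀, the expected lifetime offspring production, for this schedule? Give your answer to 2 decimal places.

Survivorship from birth: l_x = s_4·s_5·…·s_x.
  l_4 = 0.90000
  l_5 = 0.75600
  l_6 = 0.72576
  l_7 = 0.63141
R₀ = Σ l_x m_x:
  age 4: 0.90000 × 0 = 0.0000
  age 5: 0.75600 × 145 = 109.6200
  age 6: 0.72576 × 97 = 70.3987
  age 7: 0.63141 × 108 = 68.1923
R₀ = 0.0000 + 109.6200 + 70.3987 + 68.1923 = 248.2110

248.21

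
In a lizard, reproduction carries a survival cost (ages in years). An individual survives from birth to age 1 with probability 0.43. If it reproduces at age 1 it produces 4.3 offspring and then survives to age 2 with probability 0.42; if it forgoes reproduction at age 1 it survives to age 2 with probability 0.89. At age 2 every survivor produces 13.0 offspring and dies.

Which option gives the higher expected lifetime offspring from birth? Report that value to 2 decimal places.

4.98

breed at age 1: R₀ = 0.43 × (4.3 + 0.42 × 13.0) = 0.43 × 9.7600 = 4.1968
delay to age 2: R₀ = 0.43 × (0.89 × 13.0) = 0.43 × 11.5700 = 4.9751
Higher: delay to age 2 (4.9751).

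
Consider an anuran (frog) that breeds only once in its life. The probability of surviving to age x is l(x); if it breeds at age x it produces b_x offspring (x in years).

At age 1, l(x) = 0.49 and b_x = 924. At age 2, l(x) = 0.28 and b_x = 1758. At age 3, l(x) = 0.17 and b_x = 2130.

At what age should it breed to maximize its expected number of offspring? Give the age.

2

Expected offspring if breeding at age x = l(x) × b_x:
  age 1: 0.49 × 924 = 452.760
  age 2: 0.28 × 1758 = 492.240
  age 3: 0.17 × 2130 = 362.100
Maximum at age 2 (492.240).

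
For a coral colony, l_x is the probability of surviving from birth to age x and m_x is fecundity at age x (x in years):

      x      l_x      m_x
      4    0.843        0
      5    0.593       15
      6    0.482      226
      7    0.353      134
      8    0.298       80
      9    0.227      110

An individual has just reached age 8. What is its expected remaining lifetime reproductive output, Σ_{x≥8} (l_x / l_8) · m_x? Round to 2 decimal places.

l_8 = 0.298. Conditional survival from age 8 to x is l_x / l_8.
  x=8: (0.298/0.298) × 80 = 80.0000
  x=9: (0.227/0.298) × 110 = 83.7919
Sum = 80.0000 + 83.7919 = 163.7919

163.79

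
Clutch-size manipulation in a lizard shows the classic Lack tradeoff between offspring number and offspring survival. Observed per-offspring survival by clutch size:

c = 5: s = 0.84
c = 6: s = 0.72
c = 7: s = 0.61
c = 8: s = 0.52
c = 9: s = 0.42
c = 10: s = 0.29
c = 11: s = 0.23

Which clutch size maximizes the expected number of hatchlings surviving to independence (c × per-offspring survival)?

6

Expected hatchlings surviving to independence = c × s(c):
  c=5: 5 × 0.84 = 4.200
  c=6: 6 × 0.72 = 4.320
  c=7: 7 × 0.61 = 4.270
  c=8: 8 × 0.52 = 4.160
  c=9: 9 × 0.42 = 3.780
  c=10: 10 × 0.29 = 2.900
  c=11: 11 × 0.23 = 2.530
Maximum at c = 6 (4.320 hatchlings surviving to independence).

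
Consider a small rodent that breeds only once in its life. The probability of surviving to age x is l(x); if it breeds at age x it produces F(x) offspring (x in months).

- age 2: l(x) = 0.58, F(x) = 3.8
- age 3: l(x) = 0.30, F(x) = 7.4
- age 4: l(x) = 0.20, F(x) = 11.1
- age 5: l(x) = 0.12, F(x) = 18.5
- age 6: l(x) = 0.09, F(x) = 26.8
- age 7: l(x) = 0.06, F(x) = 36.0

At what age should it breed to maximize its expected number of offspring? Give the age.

Expected offspring if breeding at age x = l(x) × F(x):
  age 2: 0.58 × 3.8 = 2.204
  age 3: 0.30 × 7.4 = 2.220
  age 4: 0.20 × 11.1 = 2.220
  age 5: 0.12 × 18.5 = 2.220
  age 6: 0.09 × 26.8 = 2.412
  age 7: 0.06 × 36.0 = 2.160
Maximum at age 6 (2.412).

6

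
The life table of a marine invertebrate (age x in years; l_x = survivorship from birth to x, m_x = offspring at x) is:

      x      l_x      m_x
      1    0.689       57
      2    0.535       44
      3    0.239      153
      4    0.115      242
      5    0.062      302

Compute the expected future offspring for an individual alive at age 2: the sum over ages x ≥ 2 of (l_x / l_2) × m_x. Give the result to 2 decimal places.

l_2 = 0.535. Conditional survival from age 2 to x is l_x / l_2.
  x=2: (0.535/0.535) × 44 = 44.0000
  x=3: (0.239/0.535) × 153 = 68.3495
  x=4: (0.115/0.535) × 242 = 52.0187
  x=5: (0.062/0.535) × 302 = 34.9981
Sum = 44.0000 + 68.3495 + 52.0187 + 34.9981 = 199.3664

199.37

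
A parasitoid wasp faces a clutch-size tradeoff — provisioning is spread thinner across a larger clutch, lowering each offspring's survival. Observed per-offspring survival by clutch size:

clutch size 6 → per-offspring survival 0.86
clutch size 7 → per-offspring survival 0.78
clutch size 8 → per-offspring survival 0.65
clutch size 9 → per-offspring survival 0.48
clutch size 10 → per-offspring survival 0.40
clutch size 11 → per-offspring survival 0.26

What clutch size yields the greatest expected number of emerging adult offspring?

Expected emerging adult offspring = c × s(c):
  c=6: 6 × 0.86 = 5.160
  c=7: 7 × 0.78 = 5.460
  c=8: 8 × 0.65 = 5.200
  c=9: 9 × 0.48 = 4.320
  c=10: 10 × 0.40 = 4.000
  c=11: 11 × 0.26 = 2.860
Maximum at c = 7 (5.460 emerging adult offspring).

7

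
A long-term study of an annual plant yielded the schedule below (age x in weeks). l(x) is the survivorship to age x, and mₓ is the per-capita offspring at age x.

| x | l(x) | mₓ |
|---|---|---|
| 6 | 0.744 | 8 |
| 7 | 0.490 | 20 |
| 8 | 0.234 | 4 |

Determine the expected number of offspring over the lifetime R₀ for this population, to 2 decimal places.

R₀ = Σ l(x) mₓ:
  age 6: 0.744 × 8 = 5.9520
  age 7: 0.490 × 20 = 9.8000
  age 8: 0.234 × 4 = 0.9360
R₀ = 5.9520 + 9.8000 + 0.9360 = 16.6880

16.69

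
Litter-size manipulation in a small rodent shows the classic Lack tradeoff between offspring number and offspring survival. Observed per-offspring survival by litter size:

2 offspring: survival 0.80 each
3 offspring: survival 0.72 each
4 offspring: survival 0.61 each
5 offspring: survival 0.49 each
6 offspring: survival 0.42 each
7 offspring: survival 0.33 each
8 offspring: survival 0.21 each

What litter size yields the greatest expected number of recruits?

Expected recruits = c × s(c):
  c=2: 2 × 0.80 = 1.600
  c=3: 3 × 0.72 = 2.160
  c=4: 4 × 0.61 = 2.440
  c=5: 5 × 0.49 = 2.450
  c=6: 6 × 0.42 = 2.520
  c=7: 7 × 0.33 = 2.310
  c=8: 8 × 0.21 = 1.680
Maximum at c = 6 (2.520 recruits).

6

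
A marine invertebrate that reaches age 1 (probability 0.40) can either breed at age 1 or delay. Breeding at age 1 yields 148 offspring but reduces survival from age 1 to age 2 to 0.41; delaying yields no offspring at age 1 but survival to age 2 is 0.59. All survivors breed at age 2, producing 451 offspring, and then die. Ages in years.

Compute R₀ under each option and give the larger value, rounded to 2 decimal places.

breed at age 1: R₀ = 0.40 × (148 + 0.41 × 451) = 0.40 × 332.9100 = 133.1640
delay to age 2: R₀ = 0.40 × (0.59 × 451) = 0.40 × 266.0900 = 106.4360
Higher: breed at age 1 (133.1640).

133.16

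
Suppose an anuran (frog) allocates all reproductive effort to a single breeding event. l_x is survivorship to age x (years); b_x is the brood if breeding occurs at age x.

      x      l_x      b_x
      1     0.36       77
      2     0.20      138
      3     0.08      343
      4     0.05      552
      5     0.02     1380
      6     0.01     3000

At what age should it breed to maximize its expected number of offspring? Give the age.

Expected offspring if breeding at age x = l_x × b_x:
  age 1: 0.36 × 77 = 27.720
  age 2: 0.20 × 138 = 27.600
  age 3: 0.08 × 343 = 27.440
  age 4: 0.05 × 552 = 27.600
  age 5: 0.02 × 1380 = 27.600
  age 6: 0.01 × 3000 = 30.000
Maximum at age 6 (30.000).

6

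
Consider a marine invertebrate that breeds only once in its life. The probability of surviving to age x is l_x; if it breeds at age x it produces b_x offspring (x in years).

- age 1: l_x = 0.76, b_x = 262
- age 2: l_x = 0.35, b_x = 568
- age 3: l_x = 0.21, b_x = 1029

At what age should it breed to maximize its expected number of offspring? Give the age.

3

Expected offspring if breeding at age x = l_x × b_x:
  age 1: 0.76 × 262 = 199.120
  age 2: 0.35 × 568 = 198.800
  age 3: 0.21 × 1029 = 216.090
Maximum at age 3 (216.090).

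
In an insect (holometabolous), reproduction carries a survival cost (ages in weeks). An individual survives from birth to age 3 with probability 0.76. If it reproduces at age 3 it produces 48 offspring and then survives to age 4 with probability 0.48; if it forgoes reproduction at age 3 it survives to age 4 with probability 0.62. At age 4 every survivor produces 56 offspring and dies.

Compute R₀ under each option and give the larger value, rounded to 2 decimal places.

56.91

breed at age 3: R₀ = 0.76 × (48 + 0.48 × 56) = 0.76 × 74.8800 = 56.9088
delay to age 4: R₀ = 0.76 × (0.62 × 56) = 0.76 × 34.7200 = 26.3872
Higher: breed at age 3 (56.9088).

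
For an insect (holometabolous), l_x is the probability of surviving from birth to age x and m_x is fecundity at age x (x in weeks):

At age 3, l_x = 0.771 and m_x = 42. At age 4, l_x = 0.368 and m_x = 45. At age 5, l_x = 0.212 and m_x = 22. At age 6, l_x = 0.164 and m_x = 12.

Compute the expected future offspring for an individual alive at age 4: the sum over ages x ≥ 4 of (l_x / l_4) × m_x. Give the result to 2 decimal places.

l_4 = 0.368. Conditional survival from age 4 to x is l_x / l_4.
  x=4: (0.368/0.368) × 45 = 45.0000
  x=5: (0.212/0.368) × 22 = 12.6739
  x=6: (0.164/0.368) × 12 = 5.3478
Sum = 45.0000 + 12.6739 + 5.3478 = 63.0217

63.02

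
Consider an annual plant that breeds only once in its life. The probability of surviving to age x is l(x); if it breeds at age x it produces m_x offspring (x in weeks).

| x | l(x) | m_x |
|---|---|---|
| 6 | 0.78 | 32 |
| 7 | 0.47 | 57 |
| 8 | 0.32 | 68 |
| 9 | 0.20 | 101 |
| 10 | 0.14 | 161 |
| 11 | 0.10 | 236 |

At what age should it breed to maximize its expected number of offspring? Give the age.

7

Expected offspring if breeding at age x = l(x) × m_x:
  age 6: 0.78 × 32 = 24.960
  age 7: 0.47 × 57 = 26.790
  age 8: 0.32 × 68 = 21.760
  age 9: 0.20 × 101 = 20.200
  age 10: 0.14 × 161 = 22.540
  age 11: 0.10 × 236 = 23.600
Maximum at age 7 (26.790).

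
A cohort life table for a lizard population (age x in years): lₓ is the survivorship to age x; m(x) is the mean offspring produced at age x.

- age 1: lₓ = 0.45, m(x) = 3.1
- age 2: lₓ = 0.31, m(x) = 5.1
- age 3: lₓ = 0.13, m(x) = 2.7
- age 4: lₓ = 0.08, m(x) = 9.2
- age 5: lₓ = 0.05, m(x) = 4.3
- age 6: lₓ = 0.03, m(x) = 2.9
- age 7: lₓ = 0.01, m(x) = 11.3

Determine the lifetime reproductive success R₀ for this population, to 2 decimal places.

4.48

R₀ = Σ lₓ m(x):
  age 1: 0.45 × 3.1 = 1.3950
  age 2: 0.31 × 5.1 = 1.5810
  age 3: 0.13 × 2.7 = 0.3510
  age 4: 0.08 × 9.2 = 0.7360
  age 5: 0.05 × 4.3 = 0.2150
  age 6: 0.03 × 2.9 = 0.0870
  age 7: 0.01 × 11.3 = 0.1130
R₀ = 1.3950 + 1.5810 + 0.3510 + 0.7360 + 0.2150 + 0.0870 + 0.1130 = 4.4780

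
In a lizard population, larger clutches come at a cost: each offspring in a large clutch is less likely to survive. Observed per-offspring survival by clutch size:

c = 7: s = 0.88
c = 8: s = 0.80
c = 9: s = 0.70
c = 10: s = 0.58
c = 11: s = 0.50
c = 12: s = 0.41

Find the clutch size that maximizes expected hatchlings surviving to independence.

Expected hatchlings surviving to independence = c × s(c):
  c=7: 7 × 0.88 = 6.160
  c=8: 8 × 0.80 = 6.400
  c=9: 9 × 0.70 = 6.300
  c=10: 10 × 0.58 = 5.800
  c=11: 11 × 0.50 = 5.500
  c=12: 12 × 0.41 = 4.920
Maximum at c = 8 (6.400 hatchlings surviving to independence).

8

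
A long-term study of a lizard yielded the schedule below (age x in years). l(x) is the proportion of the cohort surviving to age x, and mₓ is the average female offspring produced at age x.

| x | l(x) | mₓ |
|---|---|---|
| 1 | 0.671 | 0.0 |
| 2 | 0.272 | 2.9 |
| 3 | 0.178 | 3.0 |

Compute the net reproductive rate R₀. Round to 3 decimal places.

R₀ = Σ l(x) mₓ:
  age 1: 0.671 × 0.0 = 0.0000
  age 2: 0.272 × 2.9 = 0.7888
  age 3: 0.178 × 3.0 = 0.5340
R₀ = 0.0000 + 0.7888 + 0.5340 = 1.3228

1.323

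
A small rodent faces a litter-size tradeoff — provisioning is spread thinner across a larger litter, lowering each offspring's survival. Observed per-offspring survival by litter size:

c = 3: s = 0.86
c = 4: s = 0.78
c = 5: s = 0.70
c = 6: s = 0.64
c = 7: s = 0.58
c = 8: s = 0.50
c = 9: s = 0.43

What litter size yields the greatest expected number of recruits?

7

Expected recruits = c × s(c):
  c=3: 3 × 0.86 = 2.580
  c=4: 4 × 0.78 = 3.120
  c=5: 5 × 0.70 = 3.500
  c=6: 6 × 0.64 = 3.840
  c=7: 7 × 0.58 = 4.060
  c=8: 8 × 0.50 = 4.000
  c=9: 9 × 0.43 = 3.870
Maximum at c = 7 (4.060 recruits).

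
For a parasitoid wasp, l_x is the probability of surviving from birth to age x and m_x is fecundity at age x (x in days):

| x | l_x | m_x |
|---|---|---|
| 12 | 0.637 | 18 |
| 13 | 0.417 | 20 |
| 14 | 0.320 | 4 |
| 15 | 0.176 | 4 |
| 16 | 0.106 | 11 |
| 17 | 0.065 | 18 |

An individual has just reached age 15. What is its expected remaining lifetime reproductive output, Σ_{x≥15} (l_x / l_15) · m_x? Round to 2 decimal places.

l_15 = 0.176. Conditional survival from age 15 to x is l_x / l_15.
  x=15: (0.176/0.176) × 4 = 4.0000
  x=16: (0.106/0.176) × 11 = 6.6250
  x=17: (0.065/0.176) × 18 = 6.6477
Sum = 4.0000 + 6.6250 + 6.6477 = 17.2727

17.27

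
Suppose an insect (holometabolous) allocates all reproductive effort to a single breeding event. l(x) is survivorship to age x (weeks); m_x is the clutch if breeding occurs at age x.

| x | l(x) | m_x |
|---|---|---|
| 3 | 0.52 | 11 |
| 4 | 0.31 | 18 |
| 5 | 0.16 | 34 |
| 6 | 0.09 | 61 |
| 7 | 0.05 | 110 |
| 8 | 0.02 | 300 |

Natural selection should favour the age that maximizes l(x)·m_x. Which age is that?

Expected offspring if breeding at age x = l(x) × m_x:
  age 3: 0.52 × 11 = 5.720
  age 4: 0.31 × 18 = 5.580
  age 5: 0.16 × 34 = 5.440
  age 6: 0.09 × 61 = 5.490
  age 7: 0.05 × 110 = 5.500
  age 8: 0.02 × 300 = 6.000
Maximum at age 8 (6.000).

8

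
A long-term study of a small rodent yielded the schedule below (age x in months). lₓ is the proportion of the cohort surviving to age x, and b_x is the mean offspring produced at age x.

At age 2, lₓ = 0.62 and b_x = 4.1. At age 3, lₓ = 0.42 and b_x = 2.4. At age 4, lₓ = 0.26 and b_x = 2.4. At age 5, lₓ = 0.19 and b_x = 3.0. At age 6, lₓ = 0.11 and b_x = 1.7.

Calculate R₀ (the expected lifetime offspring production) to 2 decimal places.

R₀ = Σ lₓ b_x:
  age 2: 0.62 × 4.1 = 2.5420
  age 3: 0.42 × 2.4 = 1.0080
  age 4: 0.26 × 2.4 = 0.6240
  age 5: 0.19 × 3.0 = 0.5700
  age 6: 0.11 × 1.7 = 0.1870
R₀ = 2.5420 + 1.0080 + 0.6240 + 0.5700 + 0.1870 = 4.9310

4.93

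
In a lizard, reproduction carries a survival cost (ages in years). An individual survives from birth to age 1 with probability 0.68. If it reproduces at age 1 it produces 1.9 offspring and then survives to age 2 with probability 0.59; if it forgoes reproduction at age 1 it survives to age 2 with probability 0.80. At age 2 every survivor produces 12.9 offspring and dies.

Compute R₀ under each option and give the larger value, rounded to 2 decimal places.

7.02

breed at age 1: R₀ = 0.68 × (1.9 + 0.59 × 12.9) = 0.68 × 9.5110 = 6.4675
delay to age 2: R₀ = 0.68 × (0.80 × 12.9) = 0.68 × 10.3200 = 7.0176
Higher: delay to age 2 (7.0176).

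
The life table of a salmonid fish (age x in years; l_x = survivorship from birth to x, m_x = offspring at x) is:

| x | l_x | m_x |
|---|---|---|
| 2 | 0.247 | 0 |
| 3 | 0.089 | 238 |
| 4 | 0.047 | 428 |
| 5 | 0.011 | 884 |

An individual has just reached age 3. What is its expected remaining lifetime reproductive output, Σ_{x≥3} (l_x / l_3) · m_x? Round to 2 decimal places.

573.28

l_3 = 0.089. Conditional survival from age 3 to x is l_x / l_3.
  x=3: (0.089/0.089) × 238 = 238.0000
  x=4: (0.047/0.089) × 428 = 226.0225
  x=5: (0.011/0.089) × 884 = 109.2584
Sum = 238.0000 + 226.0225 + 109.2584 = 573.2809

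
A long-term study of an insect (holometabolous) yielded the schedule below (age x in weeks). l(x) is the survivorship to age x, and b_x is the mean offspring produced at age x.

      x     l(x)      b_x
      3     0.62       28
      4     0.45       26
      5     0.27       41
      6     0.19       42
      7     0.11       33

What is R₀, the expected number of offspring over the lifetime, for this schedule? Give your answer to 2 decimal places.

R₀ = Σ l(x) b_x:
  age 3: 0.62 × 28 = 17.3600
  age 4: 0.45 × 26 = 11.7000
  age 5: 0.27 × 41 = 11.0700
  age 6: 0.19 × 42 = 7.9800
  age 7: 0.11 × 33 = 3.6300
R₀ = 17.3600 + 11.7000 + 11.0700 + 7.9800 + 3.6300 = 51.7400

51.74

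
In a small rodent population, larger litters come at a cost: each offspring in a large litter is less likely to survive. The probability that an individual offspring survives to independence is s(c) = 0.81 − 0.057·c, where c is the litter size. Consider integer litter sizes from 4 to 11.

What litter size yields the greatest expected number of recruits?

Expected recruits = c × s(c):
  c=4: 4 × 0.582 = 2.328
  c=5: 5 × 0.525 = 2.625
  c=6: 6 × 0.468 = 2.808
  c=7: 7 × 0.411 = 2.877
  c=8: 8 × 0.354 = 2.832
  c=9: 9 × 0.297 = 2.673
  c=10: 10 × 0.240 = 2.400
  c=11: 11 × 0.183 = 2.013
Maximum at c = 7 (2.877 recruits).

7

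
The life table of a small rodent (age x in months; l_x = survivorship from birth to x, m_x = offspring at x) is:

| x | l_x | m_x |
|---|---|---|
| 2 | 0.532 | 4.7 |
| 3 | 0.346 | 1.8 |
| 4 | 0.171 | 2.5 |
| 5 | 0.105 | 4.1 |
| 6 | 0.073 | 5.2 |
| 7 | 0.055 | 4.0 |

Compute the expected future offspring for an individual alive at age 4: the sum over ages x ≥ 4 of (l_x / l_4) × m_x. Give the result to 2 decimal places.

8.52

l_4 = 0.171. Conditional survival from age 4 to x is l_x / l_4.
  x=4: (0.171/0.171) × 2.5 = 2.5000
  x=5: (0.105/0.171) × 4.1 = 2.5175
  x=6: (0.073/0.171) × 5.2 = 2.2199
  x=7: (0.055/0.171) × 4.0 = 1.2865
Sum = 2.5000 + 2.5175 + 2.2199 + 1.2865 = 8.5240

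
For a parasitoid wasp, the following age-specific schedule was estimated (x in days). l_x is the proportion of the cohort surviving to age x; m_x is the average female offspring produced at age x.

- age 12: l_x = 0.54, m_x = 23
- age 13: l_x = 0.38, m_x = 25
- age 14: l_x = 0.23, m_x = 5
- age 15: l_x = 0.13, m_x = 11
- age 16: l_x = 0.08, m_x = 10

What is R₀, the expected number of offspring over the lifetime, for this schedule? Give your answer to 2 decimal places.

R₀ = Σ l_x m_x:
  age 12: 0.54 × 23 = 12.4200
  age 13: 0.38 × 25 = 9.5000
  age 14: 0.23 × 5 = 1.1500
  age 15: 0.13 × 11 = 1.4300
  age 16: 0.08 × 10 = 0.8000
R₀ = 12.4200 + 9.5000 + 1.1500 + 1.4300 + 0.8000 = 25.3000

25.30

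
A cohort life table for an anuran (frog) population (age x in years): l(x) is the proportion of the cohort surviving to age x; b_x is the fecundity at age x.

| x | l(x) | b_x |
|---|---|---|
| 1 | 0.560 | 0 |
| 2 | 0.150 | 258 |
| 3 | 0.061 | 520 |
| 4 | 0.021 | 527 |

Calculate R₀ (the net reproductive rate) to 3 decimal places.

81.487

R₀ = Σ l(x) b_x:
  age 1: 0.560 × 0 = 0.0000
  age 2: 0.150 × 258 = 38.7000
  age 3: 0.061 × 520 = 31.7200
  age 4: 0.021 × 527 = 11.0670
R₀ = 0.0000 + 38.7000 + 31.7200 + 11.0670 = 81.4870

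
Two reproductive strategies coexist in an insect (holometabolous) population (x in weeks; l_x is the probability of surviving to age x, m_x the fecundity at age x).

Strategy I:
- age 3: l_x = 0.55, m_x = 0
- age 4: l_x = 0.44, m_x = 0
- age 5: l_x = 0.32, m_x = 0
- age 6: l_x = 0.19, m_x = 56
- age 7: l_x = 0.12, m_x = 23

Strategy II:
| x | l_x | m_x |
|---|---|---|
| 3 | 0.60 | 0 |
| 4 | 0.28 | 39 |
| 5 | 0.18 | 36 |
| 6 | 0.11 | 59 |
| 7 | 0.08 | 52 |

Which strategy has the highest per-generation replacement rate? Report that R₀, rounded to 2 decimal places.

Strategy I: R₀ = 0.55×0 + 0.44×0 + 0.32×0 + 0.19×56 + 0.12×23 = 13.4000
Strategy II: R₀ = 0.60×0 + 0.28×39 + 0.18×36 + 0.11×59 + 0.08×52 = 28.0500
Highest R₀: strategy II with 28.0500.

28.05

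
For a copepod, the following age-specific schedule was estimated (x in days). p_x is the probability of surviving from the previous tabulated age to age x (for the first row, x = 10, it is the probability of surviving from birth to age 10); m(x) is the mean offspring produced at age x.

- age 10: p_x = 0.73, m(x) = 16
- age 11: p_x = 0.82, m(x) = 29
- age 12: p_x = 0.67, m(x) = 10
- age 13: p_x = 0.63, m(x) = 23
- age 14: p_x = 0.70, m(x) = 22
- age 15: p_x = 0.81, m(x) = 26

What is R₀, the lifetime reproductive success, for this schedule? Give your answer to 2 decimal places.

46.48

Survivorship from birth: l_x = p_10·p_11·…·p_x.
  l_10 = 0.73000
  l_11 = 0.59860
  l_12 = 0.40106
  l_13 = 0.25267
  l_14 = 0.17687
  l_15 = 0.14326
R₀ = Σ l_x m(x):
  age 10: 0.73000 × 16 = 11.6800
  age 11: 0.59860 × 29 = 17.3594
  age 12: 0.40106 × 10 = 4.0106
  age 13: 0.25267 × 23 = 5.8114
  age 14: 0.17687 × 22 = 3.8911
  age 15: 0.14326 × 26 = 3.7248
R₀ = 11.6800 + 17.3594 + 4.0106 + 5.8114 + 3.8911 + 3.7248 = 46.4773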